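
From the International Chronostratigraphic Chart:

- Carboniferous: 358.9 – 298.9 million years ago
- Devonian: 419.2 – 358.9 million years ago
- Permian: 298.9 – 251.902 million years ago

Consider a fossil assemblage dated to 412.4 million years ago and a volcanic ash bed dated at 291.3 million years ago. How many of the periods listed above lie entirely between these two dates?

The older date is 412.4 Ma and the younger is 291.3 Ma.
Periods with start < 412.4 and end > 291.3 Ma: Carboniferous (358.9–298.9).
That is 1 complete period.

1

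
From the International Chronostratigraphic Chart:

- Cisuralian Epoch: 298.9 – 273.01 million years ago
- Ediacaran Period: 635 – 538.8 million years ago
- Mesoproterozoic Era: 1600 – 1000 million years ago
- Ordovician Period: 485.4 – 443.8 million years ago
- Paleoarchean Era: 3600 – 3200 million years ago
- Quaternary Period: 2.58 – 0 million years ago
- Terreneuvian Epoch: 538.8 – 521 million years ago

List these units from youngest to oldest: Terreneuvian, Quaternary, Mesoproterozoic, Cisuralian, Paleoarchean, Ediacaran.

Quaternary, Cisuralian, Terreneuvian, Ediacaran, Mesoproterozoic, Paleoarchean

Sorting by start age (ascending Ma, since larger Ma = older): Quaternary start 2.58, Cisuralian start 298.9, Terreneuvian start 538.8, Ediacaran start 635, Mesoproterozoic start 1600, Paleoarchean start 3600.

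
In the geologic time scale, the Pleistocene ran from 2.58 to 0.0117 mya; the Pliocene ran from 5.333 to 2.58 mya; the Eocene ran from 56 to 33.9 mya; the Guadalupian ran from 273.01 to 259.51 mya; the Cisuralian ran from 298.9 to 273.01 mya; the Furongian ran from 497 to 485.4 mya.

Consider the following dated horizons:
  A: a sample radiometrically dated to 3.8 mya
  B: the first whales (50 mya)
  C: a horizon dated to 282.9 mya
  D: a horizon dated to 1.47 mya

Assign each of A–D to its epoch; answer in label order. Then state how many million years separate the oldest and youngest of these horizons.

A — Pliocene; B — Eocene; C — Cisuralian; D — Pleistocene; span 281.43 million years

Match each age against the start–end ranges in the excerpt: A = 3.8 Ma → Pliocene (5.333–2.58); B = 50 Ma → Eocene (56–33.9); C = 282.9 Ma → Cisuralian (298.9–273.01); D = 1.47 Ma → Pleistocene (2.58–0.0117).
The largest age is 282.9 Ma and the smallest is 1.47 Ma; their difference is 281.43 Myr.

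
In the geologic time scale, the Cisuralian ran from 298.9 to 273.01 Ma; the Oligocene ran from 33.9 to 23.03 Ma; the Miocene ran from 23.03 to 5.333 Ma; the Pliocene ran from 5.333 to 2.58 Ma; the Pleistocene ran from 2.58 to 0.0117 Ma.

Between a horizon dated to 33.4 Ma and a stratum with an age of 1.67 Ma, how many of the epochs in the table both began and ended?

2

33.4 Ma sits inside the Oligocene (33.9–23.03) and 1.67 Ma inside the Pleistocene (2.58–0.0117); neither of those is wholly between the two dates.
The listed epochs lying completely between them are Miocene, Pliocene — 2 in all.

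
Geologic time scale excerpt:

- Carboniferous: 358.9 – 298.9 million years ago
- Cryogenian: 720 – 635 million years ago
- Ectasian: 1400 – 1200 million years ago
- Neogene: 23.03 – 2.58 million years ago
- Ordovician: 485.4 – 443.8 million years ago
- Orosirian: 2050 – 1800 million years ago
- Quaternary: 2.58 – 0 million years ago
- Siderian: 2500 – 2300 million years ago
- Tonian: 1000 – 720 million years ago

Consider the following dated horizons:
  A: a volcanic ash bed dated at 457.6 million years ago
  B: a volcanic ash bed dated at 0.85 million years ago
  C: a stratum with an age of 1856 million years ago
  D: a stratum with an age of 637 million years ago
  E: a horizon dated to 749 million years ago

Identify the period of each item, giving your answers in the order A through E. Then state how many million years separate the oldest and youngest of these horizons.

A — Ordovician; B — Quaternary; C — Orosirian; D — Cryogenian; E — Tonian; span 1855.15 million years

Match each age against the start–end ranges in the excerpt: A = 457.6 Ma → Ordovician (485.4–443.8); B = 0.85 Ma → Quaternary (2.58–0); C = 1856 Ma → Orosirian (2050–1800); D = 637 Ma → Cryogenian (720–635); E = 749 Ma → Tonian (1000–720).
The largest age is 1856 Ma and the smallest is 0.85 Ma; their difference is 1855.15 Myr.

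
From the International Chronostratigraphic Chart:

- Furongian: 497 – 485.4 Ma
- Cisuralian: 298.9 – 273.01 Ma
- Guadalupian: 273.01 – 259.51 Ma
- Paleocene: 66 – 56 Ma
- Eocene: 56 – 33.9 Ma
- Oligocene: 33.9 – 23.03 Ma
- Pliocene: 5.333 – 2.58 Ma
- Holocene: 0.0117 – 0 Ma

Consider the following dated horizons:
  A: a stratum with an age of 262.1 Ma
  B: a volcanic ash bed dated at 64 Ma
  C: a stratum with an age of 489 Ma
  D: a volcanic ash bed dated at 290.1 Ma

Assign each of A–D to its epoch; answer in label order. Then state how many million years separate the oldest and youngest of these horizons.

A — Guadalupian; B — Paleocene; C — Furongian; D — Cisuralian; span 425 million years

A: 262.1 Ma lies in 273.01–259.51 Ma, so Guadalupian.
B: 64 Ma lies in 66–56 Ma, so Paleocene.
C: 489 Ma lies in 497–485.4 Ma, so Furongian.
D: 290.1 Ma lies in 298.9–273.01 Ma, so Cisuralian.
Oldest = 489 Ma, youngest = 64 Ma → span 425 Myr.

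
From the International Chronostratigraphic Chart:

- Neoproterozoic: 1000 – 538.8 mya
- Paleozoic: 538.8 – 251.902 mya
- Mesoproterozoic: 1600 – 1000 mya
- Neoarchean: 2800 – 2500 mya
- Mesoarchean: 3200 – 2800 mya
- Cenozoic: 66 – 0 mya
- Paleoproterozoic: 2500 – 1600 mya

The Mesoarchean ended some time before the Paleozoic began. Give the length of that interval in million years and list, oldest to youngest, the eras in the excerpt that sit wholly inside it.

2261.2 million years; Neoarchean, Paleoproterozoic, Mesoproterozoic, Neoproterozoic

The Mesoarchean closes at 2800 Ma and the Paleozoic opens at 538.8 Ma, so the interval is 2800 − 538.8 = 2261.2 Myr.
An era fits inside if it starts at or after 2800 Ma and ends at or before 538.8 Ma; oldest first that gives Neoarchean, Paleoproterozoic, Mesoproterozoic, Neoproterozoic.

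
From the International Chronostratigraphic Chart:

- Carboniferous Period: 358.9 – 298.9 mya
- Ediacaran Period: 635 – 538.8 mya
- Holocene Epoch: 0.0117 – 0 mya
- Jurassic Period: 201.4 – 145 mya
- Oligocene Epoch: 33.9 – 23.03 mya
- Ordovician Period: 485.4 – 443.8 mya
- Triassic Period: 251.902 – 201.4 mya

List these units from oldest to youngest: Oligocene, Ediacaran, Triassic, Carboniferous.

Ediacaran → Carboniferous → Triassic → Oligocene

The oldest of these is Ediacaran (starts 635 Ma) and the youngest is Oligocene (ends 23.03 Ma).
In between, by decreasing start age: Carboniferous (358.9), Triassic (251.902).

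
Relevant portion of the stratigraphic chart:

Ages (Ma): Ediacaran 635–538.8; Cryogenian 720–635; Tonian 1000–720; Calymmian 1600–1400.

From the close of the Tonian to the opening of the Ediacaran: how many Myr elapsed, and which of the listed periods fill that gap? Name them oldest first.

85 million years; Cryogenian

The Tonian closes at 720 Ma and the Ediacaran opens at 635 Ma, so the interval is 720 − 635 = 85 Myr.
A period fits inside if it starts at or after 720 Ma and ends at or before 635 Ma; oldest first that gives Cryogenian.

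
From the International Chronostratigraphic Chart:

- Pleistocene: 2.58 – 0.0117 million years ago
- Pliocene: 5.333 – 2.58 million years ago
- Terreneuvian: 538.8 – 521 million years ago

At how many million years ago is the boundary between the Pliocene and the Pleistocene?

The Pliocene ends and the Pleistocene begins at 2.58 million years ago.

2.58 million years ago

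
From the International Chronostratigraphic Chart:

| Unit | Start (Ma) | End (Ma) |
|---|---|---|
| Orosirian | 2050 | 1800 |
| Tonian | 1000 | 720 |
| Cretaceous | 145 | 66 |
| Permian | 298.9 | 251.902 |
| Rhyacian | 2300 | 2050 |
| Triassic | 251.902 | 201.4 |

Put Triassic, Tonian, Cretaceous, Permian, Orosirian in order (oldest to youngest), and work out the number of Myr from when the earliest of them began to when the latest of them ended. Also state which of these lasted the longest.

From the excerpt: Triassic 251.902–201.4; Tonian 1000–720; Cretaceous 145–66; Permian 298.9–251.902; Orosirian 2050–1800 (Ma).
Larger Ma is earlier, so the oldest is Orosirian and the youngest is Cretaceous; oldest to youngest: Orosirian, Tonian, Permian, Triassic, Cretaceous.
Oldest start 2050 minus youngest end 66 gives 1984 Myr overall.
Individual lengths (start − end): Orosirian 250; Triassic 50.502; Tonian 280; Cretaceous 79; Permian 46.998. The largest is Tonian at 280 Myr.

Orosirian → Tonian → Permian → Triassic → Cretaceous; total span 1984 Myr; longest is Tonian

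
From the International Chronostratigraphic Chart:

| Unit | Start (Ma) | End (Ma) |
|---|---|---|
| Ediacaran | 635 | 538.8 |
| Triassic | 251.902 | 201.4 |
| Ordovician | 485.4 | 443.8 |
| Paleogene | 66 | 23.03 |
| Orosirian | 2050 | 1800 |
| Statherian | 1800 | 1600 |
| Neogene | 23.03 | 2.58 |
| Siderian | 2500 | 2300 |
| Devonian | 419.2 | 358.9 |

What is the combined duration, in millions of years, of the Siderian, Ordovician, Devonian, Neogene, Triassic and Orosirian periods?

Each duration: Siderian = 200; Ordovician = 41.6; Devonian = 60.3; Neogene = 20.45; Triassic = 50.502; Orosirian = 250.
Sum: 200 + 41.6 + 60.3 + 20.45 + 50.502 + 250 = 622.852 Myr.

622.852 million years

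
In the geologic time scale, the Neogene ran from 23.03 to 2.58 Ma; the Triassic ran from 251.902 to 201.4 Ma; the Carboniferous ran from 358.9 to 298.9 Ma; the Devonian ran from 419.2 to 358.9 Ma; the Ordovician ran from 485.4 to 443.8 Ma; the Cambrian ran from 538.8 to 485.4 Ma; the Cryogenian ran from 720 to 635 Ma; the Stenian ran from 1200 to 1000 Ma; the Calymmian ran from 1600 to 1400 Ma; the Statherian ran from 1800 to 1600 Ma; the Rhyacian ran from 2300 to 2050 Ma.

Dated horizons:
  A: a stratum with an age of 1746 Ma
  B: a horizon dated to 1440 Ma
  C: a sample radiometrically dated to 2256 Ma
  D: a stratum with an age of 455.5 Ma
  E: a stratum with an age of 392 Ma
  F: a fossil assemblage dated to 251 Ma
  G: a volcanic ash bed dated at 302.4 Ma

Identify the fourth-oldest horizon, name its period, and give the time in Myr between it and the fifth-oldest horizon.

Larger Ma means older, so oldest first: C 2256 > A 1746 > B 1440 > D 455.5 > E 392 > G 302.4 > F 251.
Counting 4 along gives D (455.5 Ma); the excerpt puts that inside the Ordovician, 485.4–443.8 Ma.
Next in line is E (392 Ma), and 455.5 − 392 = 63.5 Myr.

D, in the Ordovician; 63.5 million years to E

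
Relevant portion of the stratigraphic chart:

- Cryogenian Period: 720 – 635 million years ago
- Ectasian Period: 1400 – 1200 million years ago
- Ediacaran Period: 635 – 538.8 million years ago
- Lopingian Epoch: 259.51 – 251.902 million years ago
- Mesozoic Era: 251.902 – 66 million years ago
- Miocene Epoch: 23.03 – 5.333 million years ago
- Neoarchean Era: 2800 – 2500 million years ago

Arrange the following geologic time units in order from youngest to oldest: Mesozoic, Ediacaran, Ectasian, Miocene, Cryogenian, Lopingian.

Miocene, then Mesozoic, then Lopingian, then Ediacaran, then Cryogenian, then Ectasian

Sorting by start age (ascending Ma, since larger Ma = older): Miocene began 23.03, Mesozoic began 251.902, Lopingian began 259.51, Ediacaran began 635, Cryogenian began 720, Ectasian began 1400.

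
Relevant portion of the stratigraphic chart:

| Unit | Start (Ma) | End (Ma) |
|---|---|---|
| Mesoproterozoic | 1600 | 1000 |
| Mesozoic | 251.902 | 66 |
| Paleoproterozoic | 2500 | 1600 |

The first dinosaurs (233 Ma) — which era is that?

233 Ma lies between 251.902 and 66 Ma, so it falls in the Mesozoic.

Mesozoic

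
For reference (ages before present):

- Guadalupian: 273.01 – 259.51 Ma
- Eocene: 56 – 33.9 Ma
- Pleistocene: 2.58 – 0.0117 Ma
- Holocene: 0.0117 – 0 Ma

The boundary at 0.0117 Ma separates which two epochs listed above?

Pleistocene and Holocene

The Pleistocene ends at 0.0117 Ma and the Holocene begins at 0.0117 Ma, so they share that boundary.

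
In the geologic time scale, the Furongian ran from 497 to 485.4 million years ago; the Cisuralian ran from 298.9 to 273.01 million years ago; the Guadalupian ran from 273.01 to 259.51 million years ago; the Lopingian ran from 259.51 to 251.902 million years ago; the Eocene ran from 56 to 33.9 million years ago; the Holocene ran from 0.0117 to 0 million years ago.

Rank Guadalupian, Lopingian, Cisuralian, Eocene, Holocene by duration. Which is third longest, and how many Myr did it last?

Durations: Guadalupian 13.5; Lopingian 7.608; Cisuralian 25.89; Eocene 22.1; Holocene 0.0117 Myr.
Sorted longest-first: Cisuralian (25.89), Eocene (22.1), Guadalupian (13.5), Lopingian (7.608), Holocene (0.0117).
The third longest is Guadalupian at 13.5 Myr.

Guadalupian, 13.5 million years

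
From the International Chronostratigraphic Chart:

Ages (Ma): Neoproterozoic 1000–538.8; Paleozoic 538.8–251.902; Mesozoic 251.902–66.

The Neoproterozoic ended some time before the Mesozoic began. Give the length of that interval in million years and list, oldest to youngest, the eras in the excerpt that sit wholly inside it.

286.898 million years; Paleozoic

End of Neoproterozoic = 538.8 Ma; start of Mesozoic = 251.902 Ma.
Gap = 538.8 − 251.902 = 286.898 Myr.
Eras wholly inside 538.8–251.902 Ma: Paleozoic (538.8–251.902).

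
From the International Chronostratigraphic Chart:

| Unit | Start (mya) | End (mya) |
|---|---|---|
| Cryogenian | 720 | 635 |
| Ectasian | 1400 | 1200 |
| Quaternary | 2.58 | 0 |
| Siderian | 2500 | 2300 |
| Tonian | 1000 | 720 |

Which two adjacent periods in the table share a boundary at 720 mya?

The Tonian ends at 720 mya and the Cryogenian begins at 720 mya, so they share that boundary.

Tonian and Cryogenian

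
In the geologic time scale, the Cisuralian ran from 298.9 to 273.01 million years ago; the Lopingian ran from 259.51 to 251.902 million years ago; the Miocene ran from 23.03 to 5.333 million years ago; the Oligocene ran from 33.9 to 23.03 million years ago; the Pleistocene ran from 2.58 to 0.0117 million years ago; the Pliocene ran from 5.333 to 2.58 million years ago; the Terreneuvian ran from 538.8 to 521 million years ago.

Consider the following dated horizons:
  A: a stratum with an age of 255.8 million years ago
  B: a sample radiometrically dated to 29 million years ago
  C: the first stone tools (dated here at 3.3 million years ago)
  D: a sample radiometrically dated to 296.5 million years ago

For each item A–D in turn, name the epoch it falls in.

A: 255.8 Ma lies in 259.51–251.902 Ma, so Lopingian.
B: 29 Ma lies in 33.9–23.03 Ma, so Oligocene.
C: 3.3 Ma lies in 5.333–2.58 Ma, so Pliocene.
D: 296.5 Ma lies in 298.9–273.01 Ma, so Cisuralian.

A — Lopingian; B — Oligocene; C — Pliocene; D — Cisuralian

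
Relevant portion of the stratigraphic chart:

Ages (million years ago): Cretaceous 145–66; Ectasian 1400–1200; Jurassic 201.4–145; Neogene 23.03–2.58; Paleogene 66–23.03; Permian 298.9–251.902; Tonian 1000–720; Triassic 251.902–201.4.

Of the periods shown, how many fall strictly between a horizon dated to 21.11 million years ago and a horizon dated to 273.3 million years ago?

273.3 Ma sits inside the Permian (298.9–251.902) and 21.11 Ma inside the Neogene (23.03–2.58); neither of those is wholly between the two dates.
The listed periods lying completely between them are Triassic, Jurassic, Cretaceous, Paleogene — 4 in all.

4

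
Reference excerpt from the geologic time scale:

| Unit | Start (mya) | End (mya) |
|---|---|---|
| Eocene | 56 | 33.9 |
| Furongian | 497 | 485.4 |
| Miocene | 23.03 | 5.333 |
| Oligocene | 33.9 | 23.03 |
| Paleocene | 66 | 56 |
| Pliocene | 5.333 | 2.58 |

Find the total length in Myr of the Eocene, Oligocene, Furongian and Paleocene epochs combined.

Duration is start − end for each: (56 − 33.9) + (33.9 − 23.03) + (497 − 485.4) + (66 − 56).
That is 22.1 + 10.87 + 11.6 + 10, which totals 54.57 million years.

54.57 million years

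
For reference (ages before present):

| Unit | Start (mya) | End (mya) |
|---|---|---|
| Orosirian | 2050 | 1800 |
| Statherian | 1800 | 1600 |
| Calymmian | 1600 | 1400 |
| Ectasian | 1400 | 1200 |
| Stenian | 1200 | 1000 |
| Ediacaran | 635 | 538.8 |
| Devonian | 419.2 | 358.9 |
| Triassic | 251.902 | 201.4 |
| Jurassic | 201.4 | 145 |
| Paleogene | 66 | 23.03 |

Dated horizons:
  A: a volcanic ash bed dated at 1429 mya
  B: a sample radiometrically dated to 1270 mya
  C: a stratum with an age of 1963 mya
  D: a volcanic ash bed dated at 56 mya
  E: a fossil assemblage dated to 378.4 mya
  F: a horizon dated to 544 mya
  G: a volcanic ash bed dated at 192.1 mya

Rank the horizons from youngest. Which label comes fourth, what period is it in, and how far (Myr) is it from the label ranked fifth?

Sorted youngest-first by Ma: D (56), G (192.1), E (378.4), F (544), B (1270), A (1429), C (1963).
The fourth youngest is F at 544 Ma, which lies in 635–538.8 Ma: the Ediacaran.
The fifth youngest is B at 1270 Ma; separation = |544 − 1270| = 726 Myr.

F, in the Ediacaran; 726 million years to B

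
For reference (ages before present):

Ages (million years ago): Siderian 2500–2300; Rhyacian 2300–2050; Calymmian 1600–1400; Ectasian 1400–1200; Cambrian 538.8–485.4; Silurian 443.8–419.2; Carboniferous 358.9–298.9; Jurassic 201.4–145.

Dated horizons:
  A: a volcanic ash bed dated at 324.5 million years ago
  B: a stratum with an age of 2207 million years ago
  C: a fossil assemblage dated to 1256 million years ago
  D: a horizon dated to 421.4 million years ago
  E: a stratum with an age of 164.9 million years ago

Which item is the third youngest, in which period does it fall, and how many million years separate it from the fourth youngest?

D, in the Silurian; 834.6 million years to C

Smaller Ma means younger, so youngest first: E 164.9 < A 324.5 < D 421.4 < C 1256 < B 2207.
Counting 3 along gives D (421.4 Ma); the excerpt puts that inside the Silurian, 443.8–419.2 Ma.
Next in line is C (1256 Ma), and 1256 − 421.4 = 834.6 Myr.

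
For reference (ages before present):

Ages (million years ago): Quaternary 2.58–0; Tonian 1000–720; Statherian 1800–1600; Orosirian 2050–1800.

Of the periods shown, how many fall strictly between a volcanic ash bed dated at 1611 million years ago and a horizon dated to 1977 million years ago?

0

The older date is 1977 Ma and the younger is 1611 Ma.
No period both begins after 1977 Ma and ends before 1611 Ma, so the count is 0.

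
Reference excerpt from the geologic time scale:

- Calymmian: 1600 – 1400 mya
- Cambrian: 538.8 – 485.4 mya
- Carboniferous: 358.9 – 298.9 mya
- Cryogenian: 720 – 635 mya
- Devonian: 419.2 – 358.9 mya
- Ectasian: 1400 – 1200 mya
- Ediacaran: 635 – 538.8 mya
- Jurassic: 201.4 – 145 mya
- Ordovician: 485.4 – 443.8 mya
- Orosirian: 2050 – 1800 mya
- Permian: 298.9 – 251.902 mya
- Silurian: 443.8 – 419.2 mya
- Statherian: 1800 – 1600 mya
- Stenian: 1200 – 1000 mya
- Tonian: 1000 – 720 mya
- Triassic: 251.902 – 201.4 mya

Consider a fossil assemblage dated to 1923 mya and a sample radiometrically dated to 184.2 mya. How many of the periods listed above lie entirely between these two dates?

The older date is 1923 Ma and the younger is 184.2 Ma.
Periods with start < 1923 and end > 184.2 Ma: Statherian (1800–1600), Calymmian (1600–1400), Ectasian (1400–1200), Stenian (1200–1000), Tonian (1000–720), Cryogenian (720–635), Ediacaran (635–538.8), Cambrian (538.8–485.4), Ordovician (485.4–443.8), Silurian (443.8–419.2), Devonian (419.2–358.9), Carboniferous (358.9–298.9), Permian (298.9–251.902), Triassic (251.902–201.4).
That is 14 complete periods.

14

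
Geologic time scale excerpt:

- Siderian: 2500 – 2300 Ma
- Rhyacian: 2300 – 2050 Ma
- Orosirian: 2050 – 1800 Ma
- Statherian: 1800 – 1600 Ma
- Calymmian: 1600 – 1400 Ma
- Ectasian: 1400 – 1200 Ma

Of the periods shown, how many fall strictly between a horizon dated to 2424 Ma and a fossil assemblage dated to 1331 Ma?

2424 Ma sits inside the Siderian (2500–2300) and 1331 Ma inside the Ectasian (1400–1200); neither of those is wholly between the two dates.
The listed periods lying completely between them are Rhyacian, Orosirian, Statherian, Calymmian — 4 in all.

4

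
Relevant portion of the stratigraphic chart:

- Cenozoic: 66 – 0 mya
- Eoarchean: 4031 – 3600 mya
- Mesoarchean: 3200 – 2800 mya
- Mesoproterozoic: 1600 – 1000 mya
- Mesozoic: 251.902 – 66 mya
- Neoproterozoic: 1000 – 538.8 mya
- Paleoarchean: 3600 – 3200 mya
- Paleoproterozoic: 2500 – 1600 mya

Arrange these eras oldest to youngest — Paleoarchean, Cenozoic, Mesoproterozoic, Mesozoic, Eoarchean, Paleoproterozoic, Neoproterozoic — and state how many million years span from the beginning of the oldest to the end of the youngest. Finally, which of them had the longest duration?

Eoarchean, Paleoarchean, Paleoproterozoic, Mesoproterozoic, Neoproterozoic, Mesozoic, Cenozoic; total span 4031 Myr; longest is Paleoproterozoic

Start ages (Ma): Eoarchean 4031, Paleoarchean 3600, Paleoproterozoic 2500, Mesoproterozoic 1600, Neoproterozoic 1000, Mesozoic 251.902, Cenozoic 66.
Ordered oldest to youngest: Eoarchean, Paleoarchean, Paleoproterozoic, Mesoproterozoic, Neoproterozoic, Mesozoic, Cenozoic.
Span = 4031 − 0 = 4031 Myr.
Durations: Mesozoic 185.902, Cenozoic 66, Eoarchean 431, Paleoproterozoic 900, Neoproterozoic 461.2, Paleoarchean 400, Mesoproterozoic 600 → longest is Paleoproterozoic (900 Myr).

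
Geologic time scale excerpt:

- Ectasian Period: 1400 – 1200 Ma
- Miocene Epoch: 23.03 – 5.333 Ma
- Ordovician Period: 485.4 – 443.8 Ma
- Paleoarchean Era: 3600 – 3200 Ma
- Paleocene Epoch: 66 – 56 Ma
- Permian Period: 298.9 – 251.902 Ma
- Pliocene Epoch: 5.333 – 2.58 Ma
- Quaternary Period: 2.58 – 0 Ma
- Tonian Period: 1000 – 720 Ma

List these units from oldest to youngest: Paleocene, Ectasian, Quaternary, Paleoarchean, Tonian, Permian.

The oldest of these is Paleoarchean (starts 3600 Ma) and the youngest is Quaternary (ends 0 Ma).
In between, by decreasing start age: Ectasian (1400), Tonian (1000), Permian (298.9), Paleocene (66).

Paleoarchean, Ectasian, Tonian, Permian, Paleocene, Quaternary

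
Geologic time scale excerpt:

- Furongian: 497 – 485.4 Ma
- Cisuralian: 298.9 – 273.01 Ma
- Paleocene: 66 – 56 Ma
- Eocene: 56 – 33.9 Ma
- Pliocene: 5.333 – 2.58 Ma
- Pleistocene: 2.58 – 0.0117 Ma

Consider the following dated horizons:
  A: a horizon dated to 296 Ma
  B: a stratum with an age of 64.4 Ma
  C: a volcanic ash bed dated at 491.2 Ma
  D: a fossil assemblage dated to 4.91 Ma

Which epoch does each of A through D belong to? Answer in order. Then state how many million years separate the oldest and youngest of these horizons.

A — Cisuralian; B — Paleocene; C — Furongian; D — Pliocene; span 486.29 million years

Match each age against the start–end ranges in the excerpt: A = 296 Ma → Cisuralian (298.9–273.01); B = 64.4 Ma → Paleocene (66–56); C = 491.2 Ma → Furongian (497–485.4); D = 4.91 Ma → Pliocene (5.333–2.58).
The largest age is 491.2 Ma and the smallest is 4.91 Ma; their difference is 486.29 Myr.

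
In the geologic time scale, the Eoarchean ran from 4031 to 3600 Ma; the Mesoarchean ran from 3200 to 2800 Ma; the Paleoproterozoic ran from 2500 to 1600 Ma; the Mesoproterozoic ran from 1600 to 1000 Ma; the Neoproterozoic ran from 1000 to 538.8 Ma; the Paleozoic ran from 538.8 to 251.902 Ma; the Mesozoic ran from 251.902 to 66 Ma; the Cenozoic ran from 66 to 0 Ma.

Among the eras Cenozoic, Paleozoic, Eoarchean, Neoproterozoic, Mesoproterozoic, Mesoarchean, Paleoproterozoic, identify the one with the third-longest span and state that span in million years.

Start − end for each: Cenozoic 66 − 0 = 66; Paleozoic 538.8 − 251.902 = 286.898; Eoarchean 4031 − 3600 = 431; Neoproterozoic 1000 − 538.8 = 461.2; Mesoproterozoic 1600 − 1000 = 600; Mesoarchean 3200 − 2800 = 400; Paleoproterozoic 2500 − 1600 = 900.
Ranking these from longest: Paleoproterozoic > Mesoproterozoic > Neoproterozoic > Eoarchean > Mesoarchean > Paleozoic > Cenozoic.
Position 3 in that ranking is Neoproterozoic, which lasted 461.2 Myr.

Neoproterozoic, 461.2 million years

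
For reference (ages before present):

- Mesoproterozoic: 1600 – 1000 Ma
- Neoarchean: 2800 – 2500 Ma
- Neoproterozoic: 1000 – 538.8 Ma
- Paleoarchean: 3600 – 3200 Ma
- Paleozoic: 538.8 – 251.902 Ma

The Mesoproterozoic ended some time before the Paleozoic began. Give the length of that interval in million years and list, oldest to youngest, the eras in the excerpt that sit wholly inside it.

461.2 million years; Neoproterozoic

End of Mesoproterozoic = 1000 Ma; start of Paleozoic = 538.8 Ma.
Gap = 1000 − 538.8 = 461.2 Myr.
Eras wholly inside 1000–538.8 Ma: Neoproterozoic (1000–538.8).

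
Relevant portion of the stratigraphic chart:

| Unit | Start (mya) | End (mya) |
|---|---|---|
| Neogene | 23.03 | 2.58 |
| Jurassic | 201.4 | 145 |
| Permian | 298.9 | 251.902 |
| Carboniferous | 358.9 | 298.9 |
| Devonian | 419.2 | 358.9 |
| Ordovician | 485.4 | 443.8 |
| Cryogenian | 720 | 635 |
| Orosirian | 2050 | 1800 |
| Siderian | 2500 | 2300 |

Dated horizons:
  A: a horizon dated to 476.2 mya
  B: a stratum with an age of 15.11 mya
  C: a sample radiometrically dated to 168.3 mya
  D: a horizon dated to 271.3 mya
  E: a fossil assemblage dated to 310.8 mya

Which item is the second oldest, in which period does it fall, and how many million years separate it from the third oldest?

E, in the Carboniferous; 39.5 million years to D

Sorted oldest-first by Ma: A (476.2), E (310.8), D (271.3), C (168.3), B (15.11).
The second oldest is E at 310.8 Ma, which lies in 358.9–298.9 Ma: the Carboniferous.
The third oldest is D at 271.3 Ma; separation = |310.8 − 271.3| = 39.5 Myr.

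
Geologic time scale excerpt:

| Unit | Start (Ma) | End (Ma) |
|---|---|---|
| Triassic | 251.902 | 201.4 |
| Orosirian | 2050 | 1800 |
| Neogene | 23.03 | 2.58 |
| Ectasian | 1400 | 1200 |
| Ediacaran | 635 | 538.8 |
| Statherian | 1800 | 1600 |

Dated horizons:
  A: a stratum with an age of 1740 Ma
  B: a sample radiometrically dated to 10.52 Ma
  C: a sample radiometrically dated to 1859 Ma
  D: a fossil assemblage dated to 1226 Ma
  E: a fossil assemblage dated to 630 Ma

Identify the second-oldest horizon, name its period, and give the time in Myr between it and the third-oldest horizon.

Larger Ma means older, so oldest first: C 1859 > A 1740 > D 1226 > E 630 > B 10.52.
Counting 2 along gives A (1740 Ma); the excerpt puts that inside the Statherian, 1800–1600 Ma.
Next in line is D (1226 Ma), and 1740 − 1226 = 514 Myr.

A, in the Statherian; 514 million years to D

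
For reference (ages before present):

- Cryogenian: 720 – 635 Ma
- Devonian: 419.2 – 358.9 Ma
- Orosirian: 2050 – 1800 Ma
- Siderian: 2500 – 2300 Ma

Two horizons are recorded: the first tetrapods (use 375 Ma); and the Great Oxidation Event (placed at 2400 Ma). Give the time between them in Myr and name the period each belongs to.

Elapsed time: 2400 − 375 = 2025 Myr.
375 Ma lies within 419.2–358.9 Ma: Devonian.
2400 Ma lies within 2500–2300 Ma: Siderian.

2025 million years apart; the first in the Devonian, the second in the Siderian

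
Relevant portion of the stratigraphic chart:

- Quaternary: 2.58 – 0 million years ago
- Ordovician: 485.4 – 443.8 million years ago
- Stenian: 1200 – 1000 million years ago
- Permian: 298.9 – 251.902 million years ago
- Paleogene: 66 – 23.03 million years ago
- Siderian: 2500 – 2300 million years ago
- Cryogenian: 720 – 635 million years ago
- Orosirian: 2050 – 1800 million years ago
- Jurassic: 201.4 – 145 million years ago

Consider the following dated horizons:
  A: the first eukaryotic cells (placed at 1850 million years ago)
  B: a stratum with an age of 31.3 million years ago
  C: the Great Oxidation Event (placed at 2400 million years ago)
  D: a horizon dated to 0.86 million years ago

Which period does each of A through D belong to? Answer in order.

A: 1850 Ma lies in 2050–1800 Ma, so Orosirian.
B: 31.3 Ma lies in 66–23.03 Ma, so Paleogene.
C: 2400 Ma lies in 2500–2300 Ma, so Siderian.
D: 0.86 Ma lies in 2.58–0 Ma, so Quaternary.

A — Orosirian; B — Paleogene; C — Siderian; D — Quaternary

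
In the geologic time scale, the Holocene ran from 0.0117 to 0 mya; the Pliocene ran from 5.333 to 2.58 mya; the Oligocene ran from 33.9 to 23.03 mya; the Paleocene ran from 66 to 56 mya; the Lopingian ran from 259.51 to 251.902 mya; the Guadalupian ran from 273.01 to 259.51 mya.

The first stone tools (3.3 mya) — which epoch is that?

Pliocene

3.3 Ma lies between 5.333 and 2.58 Ma, so it falls in the Pliocene.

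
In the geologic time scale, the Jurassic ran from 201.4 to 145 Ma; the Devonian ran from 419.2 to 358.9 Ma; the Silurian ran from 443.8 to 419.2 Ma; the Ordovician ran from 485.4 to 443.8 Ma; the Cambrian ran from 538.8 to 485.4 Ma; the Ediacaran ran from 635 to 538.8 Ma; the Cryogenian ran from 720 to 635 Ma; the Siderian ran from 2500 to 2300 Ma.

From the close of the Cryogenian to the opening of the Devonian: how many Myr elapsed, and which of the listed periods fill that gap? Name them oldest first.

215.8 million years; Ediacaran, Cambrian, Ordovician, Silurian

The Cryogenian closes at 635 Ma and the Devonian opens at 419.2 Ma, so the interval is 635 − 419.2 = 215.8 Myr.
A period fits inside if it starts at or after 635 Ma and ends at or before 419.2 Ma; oldest first that gives Ediacaran, Cambrian, Ordovician, Silurian.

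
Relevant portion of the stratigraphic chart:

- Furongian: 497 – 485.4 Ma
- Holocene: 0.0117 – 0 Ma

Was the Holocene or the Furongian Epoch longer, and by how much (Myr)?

Holocene: 0.0117 − 0 = 0.0117 Myr.
Furongian: 497 − 485.4 = 11.6 Myr.
Difference: 11.6 − 0.0117 = 11.5883 Myr, so the Furongian was longer.

Furongian, by 11.5883 million years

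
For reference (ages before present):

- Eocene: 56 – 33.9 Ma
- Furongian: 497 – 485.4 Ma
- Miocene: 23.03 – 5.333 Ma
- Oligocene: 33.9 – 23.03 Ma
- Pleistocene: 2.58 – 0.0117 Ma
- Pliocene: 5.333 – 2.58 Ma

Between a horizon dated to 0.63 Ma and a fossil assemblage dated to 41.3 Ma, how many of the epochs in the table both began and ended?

The older date is 41.3 Ma and the younger is 0.63 Ma.
Epochs with start < 41.3 and end > 0.63 Ma: Oligocene (33.9–23.03), Miocene (23.03–5.333), Pliocene (5.333–2.58).
That is 3 complete epochs.

3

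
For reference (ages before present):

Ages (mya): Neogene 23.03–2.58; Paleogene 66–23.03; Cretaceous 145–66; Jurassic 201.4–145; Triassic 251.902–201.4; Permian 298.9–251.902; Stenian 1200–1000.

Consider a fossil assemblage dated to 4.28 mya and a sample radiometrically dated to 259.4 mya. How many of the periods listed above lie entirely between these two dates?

259.4 Ma sits inside the Permian (298.9–251.902) and 4.28 Ma inside the Neogene (23.03–2.58); neither of those is wholly between the two dates.
The listed periods lying completely between them are Triassic, Jurassic, Cretaceous, Paleogene — 4 in all.

4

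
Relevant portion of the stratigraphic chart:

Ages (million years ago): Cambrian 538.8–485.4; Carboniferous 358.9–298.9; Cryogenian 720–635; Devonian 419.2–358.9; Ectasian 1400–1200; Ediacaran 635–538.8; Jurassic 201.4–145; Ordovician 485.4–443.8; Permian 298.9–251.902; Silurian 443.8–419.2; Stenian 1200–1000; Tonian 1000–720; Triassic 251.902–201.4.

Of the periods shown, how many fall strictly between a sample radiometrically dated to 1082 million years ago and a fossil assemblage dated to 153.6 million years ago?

1082 Ma sits inside the Stenian (1200–1000) and 153.6 Ma inside the Jurassic (201.4–145); neither of those is wholly between the two dates.
The listed periods lying completely between them are Tonian, Cryogenian, Ediacaran, Cambrian, Ordovician, Silurian, Devonian, Carboniferous, Permian, Triassic — 10 in all.

10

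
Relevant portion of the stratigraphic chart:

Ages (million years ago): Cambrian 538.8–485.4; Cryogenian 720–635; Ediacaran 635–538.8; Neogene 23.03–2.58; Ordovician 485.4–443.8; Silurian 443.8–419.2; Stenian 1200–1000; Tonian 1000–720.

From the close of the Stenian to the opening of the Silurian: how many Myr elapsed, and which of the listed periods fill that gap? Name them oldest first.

556.2 million years; Tonian, Cryogenian, Ediacaran, Cambrian, Ordovician

The Stenian closes at 1000 Ma and the Silurian opens at 443.8 Ma, so the interval is 1000 − 443.8 = 556.2 Myr.
A period fits inside if it starts at or after 1000 Ma and ends at or before 443.8 Ma; oldest first that gives Tonian, Cryogenian, Ediacaran, Cambrian, Ordovician.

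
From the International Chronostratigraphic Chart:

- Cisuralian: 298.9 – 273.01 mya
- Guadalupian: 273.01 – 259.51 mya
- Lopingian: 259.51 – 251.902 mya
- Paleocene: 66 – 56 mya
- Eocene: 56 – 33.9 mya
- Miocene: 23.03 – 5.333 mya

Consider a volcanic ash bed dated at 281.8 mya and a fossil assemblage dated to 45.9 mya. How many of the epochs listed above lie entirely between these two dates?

The older date is 281.8 Ma and the younger is 45.9 Ma.
Epochs with start < 281.8 and end > 45.9 Ma: Guadalupian (273.01–259.51), Lopingian (259.51–251.902), Paleocene (66–56).
That is 3 complete epochs.

3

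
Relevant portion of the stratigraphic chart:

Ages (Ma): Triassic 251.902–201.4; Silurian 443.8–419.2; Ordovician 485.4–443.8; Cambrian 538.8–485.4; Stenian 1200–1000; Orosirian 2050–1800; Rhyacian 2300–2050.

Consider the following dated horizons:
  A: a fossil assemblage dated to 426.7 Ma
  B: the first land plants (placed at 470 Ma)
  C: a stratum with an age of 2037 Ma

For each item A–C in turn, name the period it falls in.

Match each age against the start–end ranges in the excerpt: A = 426.7 Ma → Silurian (443.8–419.2); B = 470 Ma → Ordovician (485.4–443.8); C = 2037 Ma → Orosirian (2050–1800).

A — Silurian; B — Ordovician; C — Orosirian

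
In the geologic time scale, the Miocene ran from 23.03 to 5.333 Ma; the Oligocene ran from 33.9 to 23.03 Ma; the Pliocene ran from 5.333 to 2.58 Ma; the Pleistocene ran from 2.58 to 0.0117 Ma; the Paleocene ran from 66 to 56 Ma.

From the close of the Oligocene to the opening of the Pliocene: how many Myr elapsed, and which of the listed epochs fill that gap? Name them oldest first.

The Oligocene closes at 23.03 Ma and the Pliocene opens at 5.333 Ma, so the interval is 23.03 − 5.333 = 17.697 Myr.
An epoch fits inside if it starts at or after 23.03 Ma and ends at or before 5.333 Ma; oldest first that gives Miocene.

17.697 million years; Miocene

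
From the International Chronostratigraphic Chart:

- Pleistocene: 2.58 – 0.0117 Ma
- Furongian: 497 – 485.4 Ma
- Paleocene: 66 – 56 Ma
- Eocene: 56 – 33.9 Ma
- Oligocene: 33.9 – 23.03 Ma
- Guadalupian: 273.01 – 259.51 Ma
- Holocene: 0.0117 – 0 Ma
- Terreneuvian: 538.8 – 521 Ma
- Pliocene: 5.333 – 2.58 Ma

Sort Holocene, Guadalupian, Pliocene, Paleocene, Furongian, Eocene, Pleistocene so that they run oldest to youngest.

Sorting by start age (descending Ma, since larger Ma = older): Furongian began 497, Guadalupian began 273.01, Paleocene began 66, Eocene began 56, Pliocene began 5.333, Pleistocene began 2.58, Holocene began 0.0117.

Furongian, Guadalupian, Paleocene, Eocene, Pliocene, Pleistocene, Holocene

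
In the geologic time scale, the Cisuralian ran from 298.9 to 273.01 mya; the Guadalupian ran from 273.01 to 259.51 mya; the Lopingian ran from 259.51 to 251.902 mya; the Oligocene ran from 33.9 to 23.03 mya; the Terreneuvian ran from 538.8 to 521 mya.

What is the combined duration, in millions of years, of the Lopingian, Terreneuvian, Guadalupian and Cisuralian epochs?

Duration is start − end for each: (259.51 − 251.902) + (538.8 − 521) + (273.01 − 259.51) + (298.9 − 273.01).
That is 7.608 + 17.8 + 13.5 + 25.89, which totals 64.798 million years.

64.798 million years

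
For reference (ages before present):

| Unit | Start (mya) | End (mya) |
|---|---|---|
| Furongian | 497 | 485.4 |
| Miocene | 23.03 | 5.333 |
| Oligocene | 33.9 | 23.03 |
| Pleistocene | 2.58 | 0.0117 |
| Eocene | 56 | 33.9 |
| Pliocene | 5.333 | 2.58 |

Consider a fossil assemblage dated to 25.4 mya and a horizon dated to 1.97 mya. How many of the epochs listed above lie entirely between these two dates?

2

25.4 Ma sits inside the Oligocene (33.9–23.03) and 1.97 Ma inside the Pleistocene (2.58–0.0117); neither of those is wholly between the two dates.
The listed epochs lying completely between them are Miocene, Pliocene — 2 in all.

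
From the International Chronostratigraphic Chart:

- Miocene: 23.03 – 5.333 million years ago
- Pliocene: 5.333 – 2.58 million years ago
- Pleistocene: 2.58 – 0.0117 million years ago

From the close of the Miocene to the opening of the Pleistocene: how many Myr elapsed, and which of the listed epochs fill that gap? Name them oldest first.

2.753 million years; Pliocene

The Miocene closes at 5.333 Ma and the Pleistocene opens at 2.58 Ma, so the interval is 5.333 − 2.58 = 2.753 Myr.
An epoch fits inside if it starts at or after 5.333 Ma and ends at or before 2.58 Ma; oldest first that gives Pliocene.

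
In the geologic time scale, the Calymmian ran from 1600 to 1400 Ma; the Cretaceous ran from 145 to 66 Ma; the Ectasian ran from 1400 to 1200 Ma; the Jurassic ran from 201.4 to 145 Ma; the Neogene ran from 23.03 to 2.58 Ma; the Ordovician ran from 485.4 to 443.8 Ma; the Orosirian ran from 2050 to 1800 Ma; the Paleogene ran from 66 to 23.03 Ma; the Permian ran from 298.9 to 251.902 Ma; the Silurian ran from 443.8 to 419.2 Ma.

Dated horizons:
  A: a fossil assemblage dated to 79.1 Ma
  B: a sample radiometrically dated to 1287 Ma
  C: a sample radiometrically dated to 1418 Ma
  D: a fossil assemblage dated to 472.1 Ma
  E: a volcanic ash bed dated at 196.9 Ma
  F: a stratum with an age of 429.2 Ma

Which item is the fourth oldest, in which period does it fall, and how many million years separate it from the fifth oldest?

F, in the Silurian; 232.3 million years to E

Sorted oldest-first by Ma: C (1418), B (1287), D (472.1), F (429.2), E (196.9), A (79.1).
The fourth oldest is F at 429.2 Ma, which lies in 443.8–419.2 Ma: the Silurian.
The fifth oldest is E at 196.9 Ma; separation = |429.2 − 196.9| = 232.3 Myr.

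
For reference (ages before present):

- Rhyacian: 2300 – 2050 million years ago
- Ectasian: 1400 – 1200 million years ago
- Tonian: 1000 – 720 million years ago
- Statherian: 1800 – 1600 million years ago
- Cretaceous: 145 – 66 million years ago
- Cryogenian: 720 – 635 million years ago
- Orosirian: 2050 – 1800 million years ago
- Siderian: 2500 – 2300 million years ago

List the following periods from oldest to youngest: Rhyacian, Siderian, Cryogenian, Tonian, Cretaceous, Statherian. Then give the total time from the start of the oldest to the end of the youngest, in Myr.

Start ages (Ma): Siderian 2500, Rhyacian 2300, Statherian 1800, Tonian 1000, Cryogenian 720, Cretaceous 145.
Ordered oldest to youngest: Siderian, Rhyacian, Statherian, Tonian, Cryogenian, Cretaceous.
Span = 2500 − 66 = 2434 Myr.

Siderian, Rhyacian, Statherian, Tonian, Cryogenian, Cretaceous; total span 2434 Myr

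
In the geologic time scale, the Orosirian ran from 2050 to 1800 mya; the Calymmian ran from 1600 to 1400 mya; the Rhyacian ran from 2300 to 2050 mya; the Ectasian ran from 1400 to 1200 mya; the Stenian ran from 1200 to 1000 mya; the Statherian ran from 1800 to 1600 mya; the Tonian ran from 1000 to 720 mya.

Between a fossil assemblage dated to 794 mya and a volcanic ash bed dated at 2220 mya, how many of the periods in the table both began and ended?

5

2220 Ma sits inside the Rhyacian (2300–2050) and 794 Ma inside the Tonian (1000–720); neither of those is wholly between the two dates.
The listed periods lying completely between them are Orosirian, Statherian, Calymmian, Ectasian, Stenian — 5 in all.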